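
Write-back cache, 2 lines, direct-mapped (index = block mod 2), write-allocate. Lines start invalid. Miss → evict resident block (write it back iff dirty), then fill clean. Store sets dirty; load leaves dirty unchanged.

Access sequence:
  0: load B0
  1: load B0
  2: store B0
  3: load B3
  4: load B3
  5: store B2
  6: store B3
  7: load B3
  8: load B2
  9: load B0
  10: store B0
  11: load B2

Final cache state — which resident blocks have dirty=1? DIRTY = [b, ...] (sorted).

DIRTY = [3]

  0 | R B0 → L0 miss [-]
  1 | R B0 → L0 hit [-]
  2 | W B0 → L0 hit [D]
  3 | R B3 → L1 miss [-]
  4 | R B3 → L1 hit [-]
  5 | W B2 → L0 miss wb→B0 [D]
  6 | W B3 → L1 hit [D]
  7 | R B3 → L1 hit [D]
  8 | R B2 → L0 hit [D]
  9 | R B0 → L0 miss wb→B2 [-]
  10 | W B0 → L0 hit [D]
  11 | R B2 → L0 miss wb→B0 [-]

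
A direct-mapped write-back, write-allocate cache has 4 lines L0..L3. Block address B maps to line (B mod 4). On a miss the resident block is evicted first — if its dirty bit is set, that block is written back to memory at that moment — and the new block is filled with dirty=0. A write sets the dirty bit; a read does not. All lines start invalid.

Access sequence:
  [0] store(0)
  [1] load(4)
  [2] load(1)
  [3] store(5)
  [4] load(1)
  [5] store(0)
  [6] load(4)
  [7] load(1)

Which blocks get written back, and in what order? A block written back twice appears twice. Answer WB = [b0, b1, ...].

0: W B0 -> L0 miss  d=D]
1: R B4 -> L0 miss wb->B0  d=-]
2: R B1 -> L1 miss  d=-]
3: W B5 -> L1 miss  d=D]
4: R B1 -> L1 miss wb->B5  d=-]
5: W B0 -> L0 miss  d=D]
6: R B4 -> L0 miss wb->B0  d=-]
7: R B1 -> L1 hit  d=-]

WB = [0, 5, 0]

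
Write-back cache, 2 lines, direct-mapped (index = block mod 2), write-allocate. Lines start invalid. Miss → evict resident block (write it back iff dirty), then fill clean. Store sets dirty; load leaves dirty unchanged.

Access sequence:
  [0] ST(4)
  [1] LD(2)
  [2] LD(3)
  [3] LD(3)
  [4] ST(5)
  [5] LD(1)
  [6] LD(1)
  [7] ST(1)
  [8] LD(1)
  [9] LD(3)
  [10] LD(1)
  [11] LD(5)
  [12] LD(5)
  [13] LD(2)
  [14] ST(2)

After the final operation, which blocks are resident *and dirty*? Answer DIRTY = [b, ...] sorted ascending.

DIRTY = [2]

0: W B4 → L0 miss [D]
1: R B2 → L0 miss wb→B4 [-]
2: R B3 → L1 miss [-]
3: R B3 → L1 hit [-]
4: W B5 → L1 miss [D]
5: R B1 → L1 miss wb→B5 [-]
6: R B1 → L1 hit [-]
7: W B1 → L1 hit [D]
8: R B1 → L1 hit [D]
9: R B3 → L1 miss wb→B1 [-]
10: R B1 → L1 miss [-]
11: R B5 → L1 miss [-]
12: R B5 → L1 hit [-]
13: R B2 → L0 hit [-]
14: W B2 → L0 hit [D]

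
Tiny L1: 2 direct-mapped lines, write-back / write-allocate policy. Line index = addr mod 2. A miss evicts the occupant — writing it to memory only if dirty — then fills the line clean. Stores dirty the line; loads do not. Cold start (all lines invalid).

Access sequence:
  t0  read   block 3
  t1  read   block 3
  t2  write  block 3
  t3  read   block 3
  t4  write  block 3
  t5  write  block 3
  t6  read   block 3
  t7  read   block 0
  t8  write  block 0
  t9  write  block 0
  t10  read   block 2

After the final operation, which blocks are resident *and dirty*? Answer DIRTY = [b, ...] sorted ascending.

  0 | R B3 → L1 miss [-]
  1 | R B3 → L1 hit [-]
  2 | W B3 → L1 hit [D]
  3 | R B3 → L1 hit [D]
  4 | W B3 → L1 hit [D]
  5 | W B3 → L1 hit [D]
  6 | R B3 → L1 hit [D]
  7 | R B0 → L0 miss [-]
  8 | W B0 → L0 hit [D]
  9 | W B0 → L0 hit [D]
  10 | R B2 → L0 miss wb→B0 [-]

DIRTY = [3]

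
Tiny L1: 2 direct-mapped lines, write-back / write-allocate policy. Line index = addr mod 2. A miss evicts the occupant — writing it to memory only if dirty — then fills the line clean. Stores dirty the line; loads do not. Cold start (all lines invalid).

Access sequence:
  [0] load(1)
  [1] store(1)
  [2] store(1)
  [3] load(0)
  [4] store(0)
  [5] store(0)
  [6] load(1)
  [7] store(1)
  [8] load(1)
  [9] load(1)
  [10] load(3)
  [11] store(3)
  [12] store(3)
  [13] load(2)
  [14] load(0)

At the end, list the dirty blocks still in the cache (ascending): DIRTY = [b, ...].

  0 | R B1 → L1 miss [-]
  1 | W B1 → L1 hit [D]
  2 | W B1 → L1 hit [D]
  3 | R B0 → L0 miss [-]
  4 | W B0 → L0 hit [D]
  5 | W B0 → L0 hit [D]
  6 | R B1 → L1 hit [D]
  7 | W B1 → L1 hit [D]
  8 | R B1 → L1 hit [D]
  9 | R B1 → L1 hit [D]
  10 | R B3 → L1 miss wb→B1 [-]
  11 | W B3 → L1 hit [D]
  12 | W B3 → L1 hit [D]
  13 | R B2 → L0 miss wb→B0 [-]
  14 | R B0 → L0 miss [-]

DIRTY = [3]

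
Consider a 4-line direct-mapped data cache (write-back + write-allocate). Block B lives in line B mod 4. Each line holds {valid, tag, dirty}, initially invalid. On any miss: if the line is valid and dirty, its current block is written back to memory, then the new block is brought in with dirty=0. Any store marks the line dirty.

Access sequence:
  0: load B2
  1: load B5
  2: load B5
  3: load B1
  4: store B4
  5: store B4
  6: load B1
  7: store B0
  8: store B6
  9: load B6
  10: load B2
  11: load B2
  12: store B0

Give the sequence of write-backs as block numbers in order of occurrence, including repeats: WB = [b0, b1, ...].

  0 | R B2 → L2 miss [-]
  1 | R B5 → L1 miss [-]
  2 | R B5 → L1 hit [-]
  3 | R B1 → L1 miss [-]
  4 | W B4 → L0 miss [D]
  5 | W B4 → L0 hit [D]
  6 | R B1 → L1 hit [-]
  7 | W B0 → L0 miss wb→B4 [D]
  8 | W B6 → L2 miss [D]
  9 | R B6 → L2 hit [D]
  10 | R B2 → L2 miss wb→B6 [-]
  11 | R B2 → L2 hit [-]
  12 | W B0 → L0 hit [D]

WB = [4, 6]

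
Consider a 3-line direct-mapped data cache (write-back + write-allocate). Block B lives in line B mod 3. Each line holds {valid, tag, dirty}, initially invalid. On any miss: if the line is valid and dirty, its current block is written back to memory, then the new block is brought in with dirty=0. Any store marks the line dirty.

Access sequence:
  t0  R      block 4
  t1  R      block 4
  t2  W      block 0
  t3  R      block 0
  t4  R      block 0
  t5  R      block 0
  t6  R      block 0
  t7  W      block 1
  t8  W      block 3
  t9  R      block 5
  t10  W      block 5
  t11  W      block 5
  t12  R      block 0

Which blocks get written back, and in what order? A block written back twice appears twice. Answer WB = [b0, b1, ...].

  0 | R B4 → L1 miss [-]
  1 | R B4 → L1 hit [-]
  2 | W B0 → L0 miss [D]
  3 | R B0 → L0 hit [D]
  4 | R B0 → L0 hit [D]
  5 | R B0 → L0 hit [D]
  6 | R B0 → L0 hit [D]
  7 | W B1 → L1 miss [D]
  8 | W B3 → L0 miss wb→B0 [D]
  9 | R B5 → L2 miss [-]
  10 | W B5 → L2 hit [D]
  11 | W B5 → L2 hit [D]
  12 | R B0 → L0 miss wb→B3 [-]

WB = [0, 3]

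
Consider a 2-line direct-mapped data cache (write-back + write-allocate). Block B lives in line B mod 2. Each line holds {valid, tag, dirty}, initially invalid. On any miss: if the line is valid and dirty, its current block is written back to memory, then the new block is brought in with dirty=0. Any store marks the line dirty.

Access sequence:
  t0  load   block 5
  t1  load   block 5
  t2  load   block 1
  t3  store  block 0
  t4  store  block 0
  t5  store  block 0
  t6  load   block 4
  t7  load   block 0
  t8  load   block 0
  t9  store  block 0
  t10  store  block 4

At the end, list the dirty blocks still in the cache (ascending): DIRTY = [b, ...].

DIRTY = [4]

  0 | R B5 → L1 miss [-]
  1 | R B5 → L1 hit [-]
  2 | R B1 → L1 miss [-]
  3 | W B0 → L0 miss [D]
  4 | W B0 → L0 hit [D]
  5 | W B0 → L0 hit [D]
  6 | R B4 → L0 miss wb→B0 [-]
  7 | R B0 → L0 miss [-]
  8 | R B0 → L0 hit [-]
  9 | W B0 → L0 hit [D]
  10 | W B4 → L0 miss wb→B0 [D]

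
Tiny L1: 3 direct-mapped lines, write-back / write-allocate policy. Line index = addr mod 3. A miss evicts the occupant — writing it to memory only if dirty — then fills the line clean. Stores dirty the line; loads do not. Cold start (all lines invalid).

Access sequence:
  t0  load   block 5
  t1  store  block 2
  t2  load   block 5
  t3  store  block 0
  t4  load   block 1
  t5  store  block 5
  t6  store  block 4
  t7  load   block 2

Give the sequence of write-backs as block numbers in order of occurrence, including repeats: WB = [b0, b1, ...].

WB = [2, 5]

0: R B5 → L2 miss [-]
1: W B2 → L2 miss [D]
2: R B5 → L2 miss wb→B2 [-]
3: W B0 → L0 miss [D]
4: R B1 → L1 miss [-]
5: W B5 → L2 hit [D]
6: W B4 → L1 miss [D]
7: R B2 → L2 miss wb→B5 [-]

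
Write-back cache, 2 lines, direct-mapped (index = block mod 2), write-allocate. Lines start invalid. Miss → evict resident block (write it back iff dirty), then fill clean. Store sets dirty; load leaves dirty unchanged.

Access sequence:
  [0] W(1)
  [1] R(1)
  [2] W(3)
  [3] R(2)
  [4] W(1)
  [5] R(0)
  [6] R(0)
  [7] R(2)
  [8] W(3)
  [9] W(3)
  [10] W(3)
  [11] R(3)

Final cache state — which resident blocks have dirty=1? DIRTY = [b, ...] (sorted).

DIRTY = [3]

0: W B1 -> L1 miss  d=D]
1: R B1 -> L1 hit  d=D]
2: W B3 -> L1 miss wb->B1  d=D]
3: R B2 -> L0 miss  d=-]
4: W B1 -> L1 miss wb->B3  d=D]
5: R B0 -> L0 miss  d=-]
6: R B0 -> L0 hit  d=-]
7: R B2 -> L0 miss  d=-]
8: W B3 -> L1 miss wb->B1  d=D]
9: W B3 -> L1 hit  d=D]
10: W B3 -> L1 hit  d=D]
11: R B3 -> L1 hit  d=D]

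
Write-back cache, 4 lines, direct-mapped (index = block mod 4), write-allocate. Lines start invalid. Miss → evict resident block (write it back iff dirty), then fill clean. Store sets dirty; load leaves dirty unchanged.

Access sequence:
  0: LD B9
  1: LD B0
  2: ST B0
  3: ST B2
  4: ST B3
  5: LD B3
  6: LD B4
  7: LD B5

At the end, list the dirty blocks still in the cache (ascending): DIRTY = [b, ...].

DIRTY = [2, 3]

0: R B9 -> L1 miss  d=-]
1: R B0 -> L0 miss  d=-]
2: W B0 -> L0 hit  d=D]
3: W B2 -> L2 miss  d=D]
4: W B3 -> L3 miss  d=D]
5: R B3 -> L3 hit  d=D]
6: R B4 -> L0 miss wb->B0  d=-]
7: R B5 -> L1 miss  d=-]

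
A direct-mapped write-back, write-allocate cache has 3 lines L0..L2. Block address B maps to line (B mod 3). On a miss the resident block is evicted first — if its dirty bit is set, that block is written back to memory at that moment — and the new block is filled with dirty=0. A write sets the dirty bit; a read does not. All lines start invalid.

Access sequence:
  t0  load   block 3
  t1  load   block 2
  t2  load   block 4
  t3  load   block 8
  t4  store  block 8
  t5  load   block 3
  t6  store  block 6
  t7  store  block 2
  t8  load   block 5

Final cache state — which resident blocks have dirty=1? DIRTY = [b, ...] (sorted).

DIRTY = [6]

0: R B3 → L0 miss [-]
1: R B2 → L2 miss [-]
2: R B4 → L1 miss [-]
3: R B8 → L2 miss [-]
4: W B8 → L2 hit [D]
5: R B3 → L0 hit [-]
6: W B6 → L0 miss [D]
7: W B2 → L2 miss wb→B8 [D]
8: R B5 → L2 miss wb→B2 [-]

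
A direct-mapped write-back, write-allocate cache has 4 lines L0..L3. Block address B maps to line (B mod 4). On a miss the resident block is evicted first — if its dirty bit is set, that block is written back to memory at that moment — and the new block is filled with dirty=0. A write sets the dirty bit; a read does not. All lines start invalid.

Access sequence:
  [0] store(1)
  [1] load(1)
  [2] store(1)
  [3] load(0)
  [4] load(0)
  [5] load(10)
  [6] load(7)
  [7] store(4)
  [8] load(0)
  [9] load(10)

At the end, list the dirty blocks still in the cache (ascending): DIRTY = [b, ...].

  0 | W B1 → L1 miss [D]
  1 | R B1 → L1 hit [D]
  2 | W B1 → L1 hit [D]
  3 | R B0 → L0 miss [-]
  4 | R B0 → L0 hit [-]
  5 | R B10 → L2 miss [-]
  6 | R B7 → L3 miss [-]
  7 | W B4 → L0 miss [D]
  8 | R B0 → L0 miss wb→B4 [-]
  9 | R B10 → L2 hit [-]

DIRTY = [1]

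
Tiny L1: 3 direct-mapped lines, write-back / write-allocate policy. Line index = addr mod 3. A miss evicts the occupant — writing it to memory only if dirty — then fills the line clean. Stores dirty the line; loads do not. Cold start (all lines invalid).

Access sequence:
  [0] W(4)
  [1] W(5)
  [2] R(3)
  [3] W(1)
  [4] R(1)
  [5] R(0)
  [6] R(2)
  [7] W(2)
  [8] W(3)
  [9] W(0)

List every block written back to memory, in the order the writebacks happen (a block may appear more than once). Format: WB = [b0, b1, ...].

  0 | W B4 → L1 miss [D]
  1 | W B5 → L2 miss [D]
  2 | R B3 → L0 miss [-]
  3 | W B1 → L1 miss wb→B4 [D]
  4 | R B1 → L1 hit [D]
  5 | R B0 → L0 miss [-]
  6 | R B2 → L2 miss wb→B5 [-]
  7 | W B2 → L2 hit [D]
  8 | W B3 → L0 miss [D]
  9 | W B0 → L0 miss wb→B3 [D]

WB = [4, 5, 3]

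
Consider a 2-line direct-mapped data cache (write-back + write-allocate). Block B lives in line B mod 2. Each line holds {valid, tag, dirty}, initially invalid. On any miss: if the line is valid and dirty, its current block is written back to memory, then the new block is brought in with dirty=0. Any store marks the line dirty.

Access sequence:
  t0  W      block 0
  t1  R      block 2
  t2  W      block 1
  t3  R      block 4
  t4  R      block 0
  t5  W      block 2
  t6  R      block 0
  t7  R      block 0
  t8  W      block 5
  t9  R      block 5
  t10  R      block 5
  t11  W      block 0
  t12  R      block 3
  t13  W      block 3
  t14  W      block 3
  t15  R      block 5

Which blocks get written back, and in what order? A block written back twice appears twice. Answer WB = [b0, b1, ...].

WB = [0, 2, 1, 5, 3]

0: W B0 -> L0 miss  d=D]
1: R B2 -> L0 miss wb->B0  d=-]
2: W B1 -> L1 miss  d=D]
3: R B4 -> L0 miss  d=-]
4: R B0 -> L0 miss  d=-]
5: W B2 -> L0 miss  d=D]
6: R B0 -> L0 miss wb->B2  d=-]
7: R B0 -> L0 hit  d=-]
8: W B5 -> L1 miss wb->B1  d=D]
9: R B5 -> L1 hit  d=D]
10: R B5 -> L1 hit  d=D]
11: W B0 -> L0 hit  d=D]
12: R B3 -> L1 miss wb->B5  d=-]
13: W B3 -> L1 hit  d=D]
14: W B3 -> L1 hit  d=D]
15: R B5 -> L1 miss wb->B3  d=-]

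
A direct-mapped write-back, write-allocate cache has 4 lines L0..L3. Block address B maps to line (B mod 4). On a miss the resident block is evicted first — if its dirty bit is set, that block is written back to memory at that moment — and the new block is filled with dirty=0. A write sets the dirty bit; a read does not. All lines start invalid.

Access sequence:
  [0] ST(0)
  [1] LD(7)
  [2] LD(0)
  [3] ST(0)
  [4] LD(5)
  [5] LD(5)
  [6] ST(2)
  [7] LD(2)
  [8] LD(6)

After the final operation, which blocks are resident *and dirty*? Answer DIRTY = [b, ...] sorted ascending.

DIRTY = [0]

0: W B0 → L0 miss [D]
1: R B7 → L3 miss [-]
2: R B0 → L0 hit [D]
3: W B0 → L0 hit [D]
4: R B5 → L1 miss [-]
5: R B5 → L1 hit [-]
6: W B2 → L2 miss [D]
7: R B2 → L2 hit [D]
8: R B6 → L2 miss wb→B2 [-]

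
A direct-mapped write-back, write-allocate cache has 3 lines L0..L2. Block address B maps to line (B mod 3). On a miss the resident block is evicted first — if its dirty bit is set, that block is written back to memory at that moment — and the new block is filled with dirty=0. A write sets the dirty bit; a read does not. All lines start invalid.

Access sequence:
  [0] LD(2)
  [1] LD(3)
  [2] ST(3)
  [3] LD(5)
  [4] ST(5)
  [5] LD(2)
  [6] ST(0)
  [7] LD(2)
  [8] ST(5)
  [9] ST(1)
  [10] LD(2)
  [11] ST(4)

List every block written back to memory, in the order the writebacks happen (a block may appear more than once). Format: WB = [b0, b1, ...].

WB = [5, 3, 5, 1]

  0 | R B2 → L2 miss [-]
  1 | R B3 → L0 miss [-]
  2 | W B3 → L0 hit [D]
  3 | R B5 → L2 miss [-]
  4 | W B5 → L2 hit [D]
  5 | R B2 → L2 miss wb→B5 [-]
  6 | W B0 → L0 miss wb→B3 [D]
  7 | R B2 → L2 hit [-]
  8 | W B5 → L2 miss [D]
  9 | W B1 → L1 miss [D]
  10 | R B2 → L2 miss wb→B5 [-]
  11 | W B4 → L1 miss wb→B1 [D]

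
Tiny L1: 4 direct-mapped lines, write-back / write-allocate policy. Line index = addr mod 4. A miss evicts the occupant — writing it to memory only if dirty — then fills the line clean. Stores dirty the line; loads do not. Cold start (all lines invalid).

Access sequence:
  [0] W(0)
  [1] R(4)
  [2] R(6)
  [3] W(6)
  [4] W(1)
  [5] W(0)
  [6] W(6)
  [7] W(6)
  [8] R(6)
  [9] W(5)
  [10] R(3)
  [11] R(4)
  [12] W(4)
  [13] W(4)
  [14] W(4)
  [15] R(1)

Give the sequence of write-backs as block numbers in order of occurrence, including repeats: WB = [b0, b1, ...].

WB = [0, 1, 0, 5]

0: W B0 → L0 miss [D]
1: R B4 → L0 miss wb→B0 [-]
2: R B6 → L2 miss [-]
3: W B6 → L2 hit [D]
4: W B1 → L1 miss [D]
5: W B0 → L0 miss [D]
6: W B6 → L2 hit [D]
7: W B6 → L2 hit [D]
8: R B6 → L2 hit [D]
9: W B5 → L1 miss wb→B1 [D]
10: R B3 → L3 miss [-]
11: R B4 → L0 miss wb→B0 [-]
12: W B4 → L0 hit [D]
13: W B4 → L0 hit [D]
14: W B4 → L0 hit [D]
15: R B1 → L1 miss wb→B5 [-]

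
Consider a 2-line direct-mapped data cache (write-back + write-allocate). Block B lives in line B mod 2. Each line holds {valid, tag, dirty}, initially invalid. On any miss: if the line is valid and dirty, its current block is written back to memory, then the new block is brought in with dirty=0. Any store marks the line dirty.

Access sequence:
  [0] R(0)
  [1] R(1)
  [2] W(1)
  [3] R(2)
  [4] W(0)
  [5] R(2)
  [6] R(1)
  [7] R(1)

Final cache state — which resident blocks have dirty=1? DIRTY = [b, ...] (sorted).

0: R B0 → L0 miss [-]
1: R B1 → L1 miss [-]
2: W B1 → L1 hit [D]
3: R B2 → L0 miss [-]
4: W B0 → L0 miss [D]
5: R B2 → L0 miss wb→B0 [-]
6: R B1 → L1 hit [D]
7: R B1 → L1 hit [D]

DIRTY = [1]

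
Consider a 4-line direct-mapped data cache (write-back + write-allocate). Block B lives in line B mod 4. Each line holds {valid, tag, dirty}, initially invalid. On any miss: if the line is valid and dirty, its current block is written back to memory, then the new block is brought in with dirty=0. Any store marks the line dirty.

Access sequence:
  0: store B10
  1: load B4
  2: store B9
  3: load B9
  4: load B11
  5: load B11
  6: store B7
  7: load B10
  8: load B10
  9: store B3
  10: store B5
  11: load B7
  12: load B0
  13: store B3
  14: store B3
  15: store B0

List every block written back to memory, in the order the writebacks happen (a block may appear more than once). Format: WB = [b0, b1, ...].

0: W B10 -> L2 miss  d=D]
1: R B4 -> L0 miss  d=-]
2: W B9 -> L1 miss  d=D]
3: R B9 -> L1 hit  d=D]
4: R B11 -> L3 miss  d=-]
5: R B11 -> L3 hit  d=-]
6: W B7 -> L3 miss  d=D]
7: R B10 -> L2 hit  d=D]
8: R B10 -> L2 hit  d=D]
9: W B3 -> L3 miss wb->B7  d=D]
10: W B5 -> L1 miss wb->B9  d=D]
11: R B7 -> L3 miss wb->B3  d=-]
12: R B0 -> L0 miss  d=-]
13: W B3 -> L3 miss  d=D]
14: W B3 -> L3 hit  d=D]
15: W B0 -> L0 hit  d=D]

WB = [7, 9, 3]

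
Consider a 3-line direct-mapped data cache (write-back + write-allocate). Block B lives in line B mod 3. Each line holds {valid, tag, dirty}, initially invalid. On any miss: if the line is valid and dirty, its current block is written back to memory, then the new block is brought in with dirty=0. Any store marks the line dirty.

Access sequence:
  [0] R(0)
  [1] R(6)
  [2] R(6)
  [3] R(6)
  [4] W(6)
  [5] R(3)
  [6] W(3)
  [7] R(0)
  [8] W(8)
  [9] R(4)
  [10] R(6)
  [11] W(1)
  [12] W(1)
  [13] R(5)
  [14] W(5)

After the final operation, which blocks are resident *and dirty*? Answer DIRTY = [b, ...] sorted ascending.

DIRTY = [1, 5]

0: R B0 -> L0 miss  d=-]
1: R B6 -> L0 miss  d=-]
2: R B6 -> L0 hit  d=-]
3: R B6 -> L0 hit  d=-]
4: W B6 -> L0 hit  d=D]
5: R B3 -> L0 miss wb->B6  d=-]
6: W B3 -> L0 hit  d=D]
7: R B0 -> L0 miss wb->B3  d=-]
8: W B8 -> L2 miss  d=D]
9: R B4 -> L1 miss  d=-]
10: R B6 -> L0 miss  d=-]
11: W B1 -> L1 miss  d=D]
12: W B1 -> L1 hit  d=D]
13: R B5 -> L2 miss wb->B8  d=-]
14: W B5 -> L2 hit  d=D]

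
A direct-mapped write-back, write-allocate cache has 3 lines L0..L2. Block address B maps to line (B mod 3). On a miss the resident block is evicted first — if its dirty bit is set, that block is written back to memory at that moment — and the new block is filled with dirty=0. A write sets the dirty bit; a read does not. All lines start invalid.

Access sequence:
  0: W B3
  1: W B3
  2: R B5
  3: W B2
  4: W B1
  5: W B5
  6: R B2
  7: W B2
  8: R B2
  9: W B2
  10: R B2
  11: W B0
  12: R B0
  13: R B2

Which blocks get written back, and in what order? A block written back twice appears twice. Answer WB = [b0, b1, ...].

WB = [2, 5, 3]

0: W B3 → L0 miss [D]
1: W B3 → L0 hit [D]
2: R B5 → L2 miss [-]
3: W B2 → L2 miss [D]
4: W B1 → L1 miss [D]
5: W B5 → L2 miss wb→B2 [D]
6: R B2 → L2 miss wb→B5 [-]
7: W B2 → L2 hit [D]
8: R B2 → L2 hit [D]
9: W B2 → L2 hit [D]
10: R B2 → L2 hit [D]
11: W B0 → L0 miss wb→B3 [D]
12: R B0 → L0 hit [D]
13: R B2 → L2 hit [D]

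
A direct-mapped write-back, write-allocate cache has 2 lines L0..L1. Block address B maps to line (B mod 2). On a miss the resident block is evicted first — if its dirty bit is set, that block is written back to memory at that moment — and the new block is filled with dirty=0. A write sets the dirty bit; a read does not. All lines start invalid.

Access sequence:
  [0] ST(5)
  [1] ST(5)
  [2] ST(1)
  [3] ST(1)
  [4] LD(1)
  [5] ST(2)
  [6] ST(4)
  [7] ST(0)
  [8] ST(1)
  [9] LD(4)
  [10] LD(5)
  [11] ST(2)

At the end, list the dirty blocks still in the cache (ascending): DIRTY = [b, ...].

0: W B5 -> L1 miss  d=D]
1: W B5 -> L1 hit  d=D]
2: W B1 -> L1 miss wb->B5  d=D]
3: W B1 -> L1 hit  d=D]
4: R B1 -> L1 hit  d=D]
5: W B2 -> L0 miss  d=D]
6: W B4 -> L0 miss wb->B2  d=D]
7: W B0 -> L0 miss wb->B4  d=D]
8: W B1 -> L1 hit  d=D]
9: R B4 -> L0 miss wb->B0  d=-]
10: R B5 -> L1 miss wb->B1  d=-]
11: W B2 -> L0 miss  d=D]

DIRTY = [2]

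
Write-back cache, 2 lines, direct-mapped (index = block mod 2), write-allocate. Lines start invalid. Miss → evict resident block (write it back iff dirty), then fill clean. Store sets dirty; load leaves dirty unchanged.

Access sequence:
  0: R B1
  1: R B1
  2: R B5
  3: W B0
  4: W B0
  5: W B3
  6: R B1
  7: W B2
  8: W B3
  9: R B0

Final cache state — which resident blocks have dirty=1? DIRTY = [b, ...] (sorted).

DIRTY = [3]

0: R B1 -> L1 miss  d=-]
1: R B1 -> L1 hit  d=-]
2: R B5 -> L1 miss  d=-]
3: W B0 -> L0 miss  d=D]
4: W B0 -> L0 hit  d=D]
5: W B3 -> L1 miss  d=D]
6: R B1 -> L1 miss wb->B3  d=-]
7: W B2 -> L0 miss wb->B0  d=D]
8: W B3 -> L1 miss  d=D]
9: R B0 -> L0 miss wb->B2  d=-]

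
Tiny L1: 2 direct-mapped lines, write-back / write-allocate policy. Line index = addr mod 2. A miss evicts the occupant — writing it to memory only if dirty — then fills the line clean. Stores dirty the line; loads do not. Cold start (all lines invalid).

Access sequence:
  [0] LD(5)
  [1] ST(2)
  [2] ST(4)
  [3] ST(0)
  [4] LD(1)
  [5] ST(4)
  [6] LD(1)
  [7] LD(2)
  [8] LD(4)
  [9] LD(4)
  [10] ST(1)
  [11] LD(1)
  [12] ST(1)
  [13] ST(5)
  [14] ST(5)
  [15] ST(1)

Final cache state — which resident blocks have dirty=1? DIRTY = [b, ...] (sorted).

0: R B5 → L1 miss [-]
1: W B2 → L0 miss [D]
2: W B4 → L0 miss wb→B2 [D]
3: W B0 → L0 miss wb→B4 [D]
4: R B1 → L1 miss [-]
5: W B4 → L0 miss wb→B0 [D]
6: R B1 → L1 hit [-]
7: R B2 → L0 miss wb→B4 [-]
8: R B4 → L0 miss [-]
9: R B4 → L0 hit [-]
10: W B1 → L1 hit [D]
11: R B1 → L1 hit [D]
12: W B1 → L1 hit [D]
13: W B5 → L1 miss wb→B1 [D]
14: W B5 → L1 hit [D]
15: W B1 → L1 miss wb→B5 [D]

DIRTY = [1]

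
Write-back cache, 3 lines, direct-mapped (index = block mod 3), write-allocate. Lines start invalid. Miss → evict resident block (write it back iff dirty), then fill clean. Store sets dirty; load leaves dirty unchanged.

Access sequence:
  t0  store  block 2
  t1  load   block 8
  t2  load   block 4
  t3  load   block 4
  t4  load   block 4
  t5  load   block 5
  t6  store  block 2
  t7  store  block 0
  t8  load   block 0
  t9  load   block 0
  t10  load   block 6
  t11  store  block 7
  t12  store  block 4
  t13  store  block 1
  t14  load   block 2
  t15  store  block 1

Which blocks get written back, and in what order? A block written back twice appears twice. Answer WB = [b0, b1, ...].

  0 | W B2 → L2 miss [D]
  1 | R B8 → L2 miss wb→B2 [-]
  2 | R B4 → L1 miss [-]
  3 | R B4 → L1 hit [-]
  4 | R B4 → L1 hit [-]
  5 | R B5 → L2 miss [-]
  6 | W B2 → L2 miss [D]
  7 | W B0 → L0 miss [D]
  8 | R B0 → L0 hit [D]
  9 | R B0 → L0 hit [D]
  10 | R B6 → L0 miss wb→B0 [-]
  11 | W B7 → L1 miss [D]
  12 | W B4 → L1 miss wb→B7 [D]
  13 | W B1 → L1 miss wb→B4 [D]
  14 | R B2 → L2 hit [D]
  15 | W B1 → L1 hit [D]

WB = [2, 0, 7, 4]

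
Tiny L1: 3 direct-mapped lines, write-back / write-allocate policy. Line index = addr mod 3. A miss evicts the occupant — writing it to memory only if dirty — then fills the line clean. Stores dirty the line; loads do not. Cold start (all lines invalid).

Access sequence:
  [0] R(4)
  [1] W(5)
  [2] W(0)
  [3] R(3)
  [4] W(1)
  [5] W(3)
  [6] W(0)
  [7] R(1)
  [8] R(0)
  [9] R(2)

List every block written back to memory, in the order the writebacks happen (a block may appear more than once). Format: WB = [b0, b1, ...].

WB = [0, 3, 5]

0: R B4 → L1 miss [-]
1: W B5 → L2 miss [D]
2: W B0 → L0 miss [D]
3: R B3 → L0 miss wb→B0 [-]
4: W B1 → L1 miss [D]
5: W B3 → L0 hit [D]
6: W B0 → L0 miss wb→B3 [D]
7: R B1 → L1 hit [D]
8: R B0 → L0 hit [D]
9: R B2 → L2 miss wb→B5 [-]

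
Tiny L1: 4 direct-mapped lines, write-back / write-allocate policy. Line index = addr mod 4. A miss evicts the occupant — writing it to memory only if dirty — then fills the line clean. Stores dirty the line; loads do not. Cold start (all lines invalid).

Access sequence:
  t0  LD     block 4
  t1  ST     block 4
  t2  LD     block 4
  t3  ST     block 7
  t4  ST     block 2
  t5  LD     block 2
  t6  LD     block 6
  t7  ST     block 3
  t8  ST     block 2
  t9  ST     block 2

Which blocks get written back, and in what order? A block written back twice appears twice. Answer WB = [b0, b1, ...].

0: R B4 -> L0 miss  d=-]
1: W B4 -> L0 hit  d=D]
2: R B4 -> L0 hit  d=D]
3: W B7 -> L3 miss  d=D]
4: W B2 -> L2 miss  d=D]
5: R B2 -> L2 hit  d=D]
6: R B6 -> L2 miss wb->B2  d=-]
7: W B3 -> L3 miss wb->B7  d=D]
8: W B2 -> L2 miss  d=D]
9: W B2 -> L2 hit  d=D]

WB = [2, 7]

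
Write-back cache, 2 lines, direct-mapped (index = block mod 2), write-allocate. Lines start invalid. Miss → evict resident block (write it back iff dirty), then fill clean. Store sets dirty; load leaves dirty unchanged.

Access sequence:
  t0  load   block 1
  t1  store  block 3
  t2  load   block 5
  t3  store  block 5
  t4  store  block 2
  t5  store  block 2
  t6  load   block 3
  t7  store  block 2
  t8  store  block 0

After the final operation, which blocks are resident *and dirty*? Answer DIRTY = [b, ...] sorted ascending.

DIRTY = [0]

0: R B1 -> L1 miss  d=-]
1: W B3 -> L1 miss  d=D]
2: R B5 -> L1 miss wb->B3  d=-]
3: W B5 -> L1 hit  d=D]
4: W B2 -> L0 miss  d=D]
5: W B2 -> L0 hit  d=D]
6: R B3 -> L1 miss wb->B5  d=-]
7: W B2 -> L0 hit  d=D]
8: W B0 -> L0 miss wb->B2  d=D]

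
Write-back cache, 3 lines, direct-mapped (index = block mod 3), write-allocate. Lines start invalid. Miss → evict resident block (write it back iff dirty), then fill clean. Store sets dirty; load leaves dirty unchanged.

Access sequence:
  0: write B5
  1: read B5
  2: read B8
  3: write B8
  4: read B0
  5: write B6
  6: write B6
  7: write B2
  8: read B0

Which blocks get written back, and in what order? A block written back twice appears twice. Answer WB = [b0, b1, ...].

  0 | W B5 → L2 miss [D]
  1 | R B5 → L2 hit [D]
  2 | R B8 → L2 miss wb→B5 [-]
  3 | W B8 → L2 hit [D]
  4 | R B0 → L0 miss [-]
  5 | W B6 → L0 miss [D]
  6 | W B6 → L0 hit [D]
  7 | W B2 → L2 miss wb→B8 [D]
  8 | R B0 → L0 miss wb→B6 [-]

WB = [5, 8, 6]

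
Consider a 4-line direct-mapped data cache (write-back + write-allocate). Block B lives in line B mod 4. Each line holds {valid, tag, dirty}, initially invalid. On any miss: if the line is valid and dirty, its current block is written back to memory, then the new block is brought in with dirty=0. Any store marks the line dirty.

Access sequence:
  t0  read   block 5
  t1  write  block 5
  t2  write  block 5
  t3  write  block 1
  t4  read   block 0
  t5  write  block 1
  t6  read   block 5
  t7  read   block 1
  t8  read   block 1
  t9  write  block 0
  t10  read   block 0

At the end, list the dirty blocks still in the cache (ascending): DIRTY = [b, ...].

DIRTY = [0]

0: R B5 → L1 miss [-]
1: W B5 → L1 hit [D]
2: W B5 → L1 hit [D]
3: W B1 → L1 miss wb→B5 [D]
4: R B0 → L0 miss [-]
5: W B1 → L1 hit [D]
6: R B5 → L1 miss wb→B1 [-]
7: R B1 → L1 miss [-]
8: R B1 → L1 hit [-]
9: W B0 → L0 hit [D]
10: R B0 → L0 hit [D]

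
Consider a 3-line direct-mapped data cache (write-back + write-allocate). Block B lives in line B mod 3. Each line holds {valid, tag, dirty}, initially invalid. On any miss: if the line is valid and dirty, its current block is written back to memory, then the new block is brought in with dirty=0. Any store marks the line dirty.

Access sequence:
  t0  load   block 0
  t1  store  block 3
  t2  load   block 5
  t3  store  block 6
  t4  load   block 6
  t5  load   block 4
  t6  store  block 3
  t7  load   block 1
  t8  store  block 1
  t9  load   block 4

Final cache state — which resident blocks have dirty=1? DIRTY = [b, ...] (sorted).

  0 | R B0 → L0 miss [-]
  1 | W B3 → L0 miss [D]
  2 | R B5 → L2 miss [-]
  3 | W B6 → L0 miss wb→B3 [D]
  4 | R B6 → L0 hit [D]
  5 | R B4 → L1 miss [-]
  6 | W B3 → L0 miss wb→B6 [D]
  7 | R B1 → L1 miss [-]
  8 | W B1 → L1 hit [D]
  9 | R B4 → L1 miss wb→B1 [-]

DIRTY = [3]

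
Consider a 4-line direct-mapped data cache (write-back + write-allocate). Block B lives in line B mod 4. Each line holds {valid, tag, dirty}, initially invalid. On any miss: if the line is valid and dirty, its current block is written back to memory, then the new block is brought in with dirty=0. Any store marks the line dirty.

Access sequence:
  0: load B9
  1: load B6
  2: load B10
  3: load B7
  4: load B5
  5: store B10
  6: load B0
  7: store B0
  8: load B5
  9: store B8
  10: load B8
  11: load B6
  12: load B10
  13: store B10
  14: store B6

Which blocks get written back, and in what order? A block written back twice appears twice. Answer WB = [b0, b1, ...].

WB = [0, 10, 10]

0: R B9 → L1 miss [-]
1: R B6 → L2 miss [-]
2: R B10 → L2 miss [-]
3: R B7 → L3 miss [-]
4: R B5 → L1 miss [-]
5: W B10 → L2 hit [D]
6: R B0 → L0 miss [-]
7: W B0 → L0 hit [D]
8: R B5 → L1 hit [-]
9: W B8 → L0 miss wb→B0 [D]
10: R B8 → L0 hit [D]
11: R B6 → L2 miss wb→B10 [-]
12: R B10 → L2 miss [-]
13: W B10 → L2 hit [D]
14: W B6 → L2 miss wb→B10 [D]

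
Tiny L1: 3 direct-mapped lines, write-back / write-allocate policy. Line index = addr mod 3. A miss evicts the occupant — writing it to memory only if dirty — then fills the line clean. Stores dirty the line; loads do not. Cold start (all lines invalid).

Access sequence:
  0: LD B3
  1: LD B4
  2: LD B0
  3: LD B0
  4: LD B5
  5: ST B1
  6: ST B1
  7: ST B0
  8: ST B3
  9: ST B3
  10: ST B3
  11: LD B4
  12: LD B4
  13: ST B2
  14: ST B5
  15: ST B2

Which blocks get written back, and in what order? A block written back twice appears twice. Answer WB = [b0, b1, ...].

0: R B3 -> L0 miss  d=-]
1: R B4 -> L1 miss  d=-]
2: R B0 -> L0 miss  d=-]
3: R B0 -> L0 hit  d=-]
4: R B5 -> L2 miss  d=-]
5: W B1 -> L1 miss  d=D]
6: W B1 -> L1 hit  d=D]
7: W B0 -> L0 hit  d=D]
8: W B3 -> L0 miss wb->B0  d=D]
9: W B3 -> L0 hit  d=D]
10: W B3 -> L0 hit  d=D]
11: R B4 -> L1 miss wb->B1  d=-]
12: R B4 -> L1 hit  d=-]
13: W B2 -> L2 miss  d=D]
14: W B5 -> L2 miss wb->B2  d=D]
15: W B2 -> L2 miss wb->B5  d=D]

WB = [0, 1, 2, 5]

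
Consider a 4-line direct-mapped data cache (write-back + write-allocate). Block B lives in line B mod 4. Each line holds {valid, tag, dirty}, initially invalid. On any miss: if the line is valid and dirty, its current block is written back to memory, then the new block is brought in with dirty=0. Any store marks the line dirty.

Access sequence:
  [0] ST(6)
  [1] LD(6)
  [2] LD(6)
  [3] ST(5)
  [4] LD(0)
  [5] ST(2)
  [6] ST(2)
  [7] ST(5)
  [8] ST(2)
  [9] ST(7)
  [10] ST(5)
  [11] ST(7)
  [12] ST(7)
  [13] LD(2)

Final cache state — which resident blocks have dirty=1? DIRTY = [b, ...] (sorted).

DIRTY = [2, 5, 7]

0: W B6 → L2 miss [D]
1: R B6 → L2 hit [D]
2: R B6 → L2 hit [D]
3: W B5 → L1 miss [D]
4: R B0 → L0 miss [-]
5: W B2 → L2 miss wb→B6 [D]
6: W B2 → L2 hit [D]
7: W B5 → L1 hit [D]
8: W B2 → L2 hit [D]
9: W B7 → L3 miss [D]
10: W B5 → L1 hit [D]
11: W B7 → L3 hit [D]
12: W B7 → L3 hit [D]
13: R B2 → L2 hit [D]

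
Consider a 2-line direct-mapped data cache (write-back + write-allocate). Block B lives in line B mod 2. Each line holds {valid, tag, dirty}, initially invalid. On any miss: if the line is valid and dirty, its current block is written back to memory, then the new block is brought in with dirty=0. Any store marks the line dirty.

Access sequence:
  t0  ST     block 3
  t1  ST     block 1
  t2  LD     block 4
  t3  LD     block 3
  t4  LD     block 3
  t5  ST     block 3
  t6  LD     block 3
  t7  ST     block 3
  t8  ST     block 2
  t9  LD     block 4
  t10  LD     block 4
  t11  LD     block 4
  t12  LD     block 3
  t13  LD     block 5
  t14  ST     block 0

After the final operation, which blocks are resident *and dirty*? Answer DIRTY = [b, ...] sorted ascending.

DIRTY = [0]

0: W B3 → L1 miss [D]
1: W B1 → L1 miss wb→B3 [D]
2: R B4 → L0 miss [-]
3: R B3 → L1 miss wb→B1 [-]
4: R B3 → L1 hit [-]
5: W B3 → L1 hit [D]
6: R B3 → L1 hit [D]
7: W B3 → L1 hit [D]
8: W B2 → L0 miss [D]
9: R B4 → L0 miss wb→B2 [-]
10: R B4 → L0 hit [-]
11: R B4 → L0 hit [-]
12: R B3 → L1 hit [D]
13: R B5 → L1 miss wb→B3 [-]
14: W B0 → L0 miss [D]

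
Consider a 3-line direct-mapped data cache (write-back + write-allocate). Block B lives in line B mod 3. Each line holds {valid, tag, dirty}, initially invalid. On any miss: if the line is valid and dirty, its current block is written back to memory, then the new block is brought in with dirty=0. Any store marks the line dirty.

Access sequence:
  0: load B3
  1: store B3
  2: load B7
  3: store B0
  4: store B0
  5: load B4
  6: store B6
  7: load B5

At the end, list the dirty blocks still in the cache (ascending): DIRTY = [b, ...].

0: R B3 → L0 miss [-]
1: W B3 → L0 hit [D]
2: R B7 → L1 miss [-]
3: W B0 → L0 miss wb→B3 [D]
4: W B0 → L0 hit [D]
5: R B4 → L1 miss [-]
6: W B6 → L0 miss wb→B0 [D]
7: R B5 → L2 miss [-]

DIRTY = [6]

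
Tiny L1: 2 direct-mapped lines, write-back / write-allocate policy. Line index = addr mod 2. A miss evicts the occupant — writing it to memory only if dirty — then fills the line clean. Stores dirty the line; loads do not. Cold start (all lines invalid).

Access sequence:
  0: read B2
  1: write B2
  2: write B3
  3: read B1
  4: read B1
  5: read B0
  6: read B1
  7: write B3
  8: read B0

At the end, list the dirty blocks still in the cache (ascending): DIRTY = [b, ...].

DIRTY = [3]

  0 | R B2 → L0 miss [-]
  1 | W B2 → L0 hit [D]
  2 | W B3 → L1 miss [D]
  3 | R B1 → L1 miss wb→B3 [-]
  4 | R B1 → L1 hit [-]
  5 | R B0 → L0 miss wb→B2 [-]
  6 | R B1 → L1 hit [-]
  7 | W B3 → L1 miss [D]
  8 | R B0 → L0 hit [-]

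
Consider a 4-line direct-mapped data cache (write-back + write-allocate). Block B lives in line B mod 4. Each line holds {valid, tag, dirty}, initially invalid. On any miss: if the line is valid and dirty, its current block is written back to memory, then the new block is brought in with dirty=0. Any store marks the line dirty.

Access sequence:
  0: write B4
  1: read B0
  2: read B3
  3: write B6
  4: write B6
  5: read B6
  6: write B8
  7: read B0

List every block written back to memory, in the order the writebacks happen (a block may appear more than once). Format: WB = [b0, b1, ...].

WB = [4, 8]

  0 | W B4 → L0 miss [D]
  1 | R B0 → L0 miss wb→B4 [-]
  2 | R B3 → L3 miss [-]
  3 | W B6 → L2 miss [D]
  4 | W B6 → L2 hit [D]
  5 | R B6 → L2 hit [D]
  6 | W B8 → L0 miss [D]
  7 | R B0 → L0 miss wb→B8 [-]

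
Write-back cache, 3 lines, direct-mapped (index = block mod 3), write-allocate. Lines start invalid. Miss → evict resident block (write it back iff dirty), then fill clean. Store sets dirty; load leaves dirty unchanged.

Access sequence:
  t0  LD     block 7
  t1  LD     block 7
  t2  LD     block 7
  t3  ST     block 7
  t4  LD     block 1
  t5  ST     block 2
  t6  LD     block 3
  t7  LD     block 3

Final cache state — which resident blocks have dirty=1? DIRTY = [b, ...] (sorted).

0: R B7 -> L1 miss  d=-]
1: R B7 -> L1 hit  d=-]
2: R B7 -> L1 hit  d=-]
3: W B7 -> L1 hit  d=D]
4: R B1 -> L1 miss wb->B7  d=-]
5: W B2 -> L2 miss  d=D]
6: R B3 -> L0 miss  d=-]
7: R B3 -> L0 hit  d=-]

DIRTY = [2]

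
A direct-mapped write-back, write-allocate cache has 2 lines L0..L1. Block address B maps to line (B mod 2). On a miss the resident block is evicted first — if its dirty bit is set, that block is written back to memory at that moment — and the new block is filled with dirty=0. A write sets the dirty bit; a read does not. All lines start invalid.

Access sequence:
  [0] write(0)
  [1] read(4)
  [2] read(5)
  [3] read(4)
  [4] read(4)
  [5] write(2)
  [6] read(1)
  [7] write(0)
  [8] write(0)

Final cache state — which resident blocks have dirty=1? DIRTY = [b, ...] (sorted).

DIRTY = [0]

  0 | W B0 → L0 miss [D]
  1 | R B4 → L0 miss wb→B0 [-]
  2 | R B5 → L1 miss [-]
  3 | R B4 → L0 hit [-]
  4 | R B4 → L0 hit [-]
  5 | W B2 → L0 miss [D]
  6 | R B1 → L1 miss [-]
  7 | W B0 → L0 miss wb→B2 [D]
  8 | W B0 → L0 hit [D]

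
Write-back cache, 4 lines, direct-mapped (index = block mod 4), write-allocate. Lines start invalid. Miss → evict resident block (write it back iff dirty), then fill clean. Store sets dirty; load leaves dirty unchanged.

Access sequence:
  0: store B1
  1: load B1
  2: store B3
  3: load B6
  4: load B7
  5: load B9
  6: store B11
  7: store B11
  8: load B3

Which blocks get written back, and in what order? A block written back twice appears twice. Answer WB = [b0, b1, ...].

  0 | W B1 → L1 miss [D]
  1 | R B1 → L1 hit [D]
  2 | W B3 → L3 miss [D]
  3 | R B6 → L2 miss [-]
  4 | R B7 → L3 miss wb→B3 [-]
  5 | R B9 → L1 miss wb→B1 [-]
  6 | W B11 → L3 miss [D]
  7 | W B11 → L3 hit [D]
  8 | R B3 → L3 miss wb→B11 [-]

WB = [3, 1, 11]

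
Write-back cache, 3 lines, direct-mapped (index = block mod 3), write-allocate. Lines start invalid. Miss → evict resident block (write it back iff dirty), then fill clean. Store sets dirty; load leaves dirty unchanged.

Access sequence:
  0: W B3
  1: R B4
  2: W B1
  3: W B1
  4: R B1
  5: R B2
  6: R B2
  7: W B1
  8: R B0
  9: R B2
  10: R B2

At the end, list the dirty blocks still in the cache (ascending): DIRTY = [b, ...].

DIRTY = [1]

  0 | W B3 → L0 miss [D]
  1 | R B4 → L1 miss [-]
  2 | W B1 → L1 miss [D]
  3 | W B1 → L1 hit [D]
  4 | R B1 → L1 hit [D]
  5 | R B2 → L2 miss [-]
  6 | R B2 → L2 hit [-]
  7 | W B1 → L1 hit [D]
  8 | R B0 → L0 miss wb→B3 [-]
  9 | R B2 → L2 hit [-]
  10 | R B2 → L2 hit [-]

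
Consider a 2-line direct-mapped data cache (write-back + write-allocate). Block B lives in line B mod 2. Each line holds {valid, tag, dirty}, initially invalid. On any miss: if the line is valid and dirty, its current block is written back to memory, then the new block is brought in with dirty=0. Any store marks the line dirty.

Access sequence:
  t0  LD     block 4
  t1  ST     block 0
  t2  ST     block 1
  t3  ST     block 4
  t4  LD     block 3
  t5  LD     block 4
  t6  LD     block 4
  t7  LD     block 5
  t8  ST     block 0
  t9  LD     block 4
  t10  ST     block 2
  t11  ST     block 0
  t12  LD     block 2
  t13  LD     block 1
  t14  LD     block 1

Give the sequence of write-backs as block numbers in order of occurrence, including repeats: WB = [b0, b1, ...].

0: R B4 → L0 miss [-]
1: W B0 → L0 miss [D]
2: W B1 → L1 miss [D]
3: W B4 → L0 miss wb→B0 [D]
4: R B3 → L1 miss wb→B1 [-]
5: R B4 → L0 hit [D]
6: R B4 → L0 hit [D]
7: R B5 → L1 miss [-]
8: W B0 → L0 miss wb→B4 [D]
9: R B4 → L0 miss wb→B0 [-]
10: W B2 → L0 miss [D]
11: W B0 → L0 miss wb→B2 [D]
12: R B2 → L0 miss wb→B0 [-]
13: R B1 → L1 miss [-]
14: R B1 → L1 hit [-]

WB = [0, 1, 4, 0, 2, 0]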